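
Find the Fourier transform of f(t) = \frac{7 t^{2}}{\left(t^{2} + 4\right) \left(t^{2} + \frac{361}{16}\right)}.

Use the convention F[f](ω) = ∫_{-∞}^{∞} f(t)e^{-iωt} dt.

F(ω) = - \frac{224 \pi e^{- 2 \left|{\omega}\right|}}{297} + \frac{532 \pi e^{- \frac{19 \left|{\omega}\right|}{4}}}{297}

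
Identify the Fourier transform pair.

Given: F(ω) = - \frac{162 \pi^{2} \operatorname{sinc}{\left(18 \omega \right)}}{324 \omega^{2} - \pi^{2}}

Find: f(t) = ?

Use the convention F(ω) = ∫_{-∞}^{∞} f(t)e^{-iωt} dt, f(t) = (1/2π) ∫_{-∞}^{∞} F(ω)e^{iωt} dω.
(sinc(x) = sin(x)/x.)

f(t) = 9 \left(\begin{cases} \frac{\cos{\left(\frac{\pi t}{18} \right)}}{2} + \frac{1}{2} & \text{for}\: \left|{t}\right| < 18 \\0 & \text{otherwise} \end{cases}\right)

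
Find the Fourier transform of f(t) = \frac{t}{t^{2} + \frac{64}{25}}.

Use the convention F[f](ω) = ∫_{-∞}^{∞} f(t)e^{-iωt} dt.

F(ω) = - i \pi e^{- \frac{8 \left|{\omega}\right|}{5}} \operatorname{sign}{\left(\omega \right)}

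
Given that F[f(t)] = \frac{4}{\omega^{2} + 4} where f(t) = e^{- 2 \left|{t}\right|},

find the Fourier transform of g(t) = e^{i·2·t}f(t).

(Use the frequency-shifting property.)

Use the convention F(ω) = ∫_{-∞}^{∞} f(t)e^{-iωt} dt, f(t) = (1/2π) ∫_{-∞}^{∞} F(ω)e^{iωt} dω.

F[g](ω) = \frac{4}{\left(\omega - 2\right)^{2} + 4}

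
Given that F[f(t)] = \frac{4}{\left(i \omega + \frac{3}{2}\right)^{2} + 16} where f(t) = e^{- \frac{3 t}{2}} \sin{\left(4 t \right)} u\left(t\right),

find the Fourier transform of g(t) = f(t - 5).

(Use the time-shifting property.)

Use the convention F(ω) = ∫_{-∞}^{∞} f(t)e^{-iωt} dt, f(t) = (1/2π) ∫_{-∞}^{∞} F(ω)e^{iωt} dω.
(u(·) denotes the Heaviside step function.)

F[g](ω) = \frac{16 e^{- 5 i \omega}}{\left(2 i \omega + 3\right)^{2} + 64}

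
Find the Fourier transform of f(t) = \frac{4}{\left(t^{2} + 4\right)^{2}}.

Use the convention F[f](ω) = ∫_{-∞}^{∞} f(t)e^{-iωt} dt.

F(ω) = \frac{\pi \left(2 \left|{\omega}\right| + 1\right) e^{- 2 \left|{\omega}\right|}}{4}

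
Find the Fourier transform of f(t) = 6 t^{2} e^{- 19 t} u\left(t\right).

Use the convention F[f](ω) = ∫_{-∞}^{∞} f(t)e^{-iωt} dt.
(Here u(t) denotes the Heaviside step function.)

F(ω) = \frac{12}{\left(i \omega + 19\right)^{3}}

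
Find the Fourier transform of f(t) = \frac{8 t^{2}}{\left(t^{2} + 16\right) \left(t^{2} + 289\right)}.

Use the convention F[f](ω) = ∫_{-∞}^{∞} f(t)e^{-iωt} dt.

F(ω) = \frac{8 \pi \left(17 - 4 e^{13 \left|{\omega}\right|}\right) e^{- 17 \left|{\omega}\right|}}{273}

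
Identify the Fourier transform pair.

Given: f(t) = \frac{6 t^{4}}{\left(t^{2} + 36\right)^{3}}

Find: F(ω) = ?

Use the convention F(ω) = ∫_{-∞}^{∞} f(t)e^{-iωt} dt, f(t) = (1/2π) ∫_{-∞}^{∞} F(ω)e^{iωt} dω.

F(ω) = \frac{3 \pi \left(12 \omega^{2} - 10 \left|{\omega}\right| + 1\right) e^{- 6 \left|{\omega}\right|}}{8}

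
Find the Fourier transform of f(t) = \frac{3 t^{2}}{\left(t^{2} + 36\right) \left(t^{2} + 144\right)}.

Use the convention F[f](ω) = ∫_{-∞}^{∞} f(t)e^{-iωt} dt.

F(ω) = \frac{\pi \left(2 - e^{6 \left|{\omega}\right|}\right) e^{- 12 \left|{\omega}\right|}}{6}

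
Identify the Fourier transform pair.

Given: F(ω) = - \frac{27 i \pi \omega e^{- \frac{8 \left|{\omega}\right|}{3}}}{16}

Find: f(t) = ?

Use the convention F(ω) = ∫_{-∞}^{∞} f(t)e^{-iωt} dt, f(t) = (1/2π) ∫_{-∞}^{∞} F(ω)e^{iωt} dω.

f(t) = \frac{9 t}{\left(t^{2} + \frac{64}{9}\right)^{2}}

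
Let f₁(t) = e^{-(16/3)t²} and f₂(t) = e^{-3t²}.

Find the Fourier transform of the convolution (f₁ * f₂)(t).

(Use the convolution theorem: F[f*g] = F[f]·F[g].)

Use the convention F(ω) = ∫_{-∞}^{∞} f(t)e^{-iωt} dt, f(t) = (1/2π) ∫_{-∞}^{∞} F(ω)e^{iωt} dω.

F[f₁*f₂](ω) = \frac{\pi e^{- \frac{25 \omega^{2}}{192}}}{4}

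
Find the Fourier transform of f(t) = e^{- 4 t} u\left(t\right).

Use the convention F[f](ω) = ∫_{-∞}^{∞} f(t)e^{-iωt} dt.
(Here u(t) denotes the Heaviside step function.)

F(ω) = \frac{1}{i \omega + 4}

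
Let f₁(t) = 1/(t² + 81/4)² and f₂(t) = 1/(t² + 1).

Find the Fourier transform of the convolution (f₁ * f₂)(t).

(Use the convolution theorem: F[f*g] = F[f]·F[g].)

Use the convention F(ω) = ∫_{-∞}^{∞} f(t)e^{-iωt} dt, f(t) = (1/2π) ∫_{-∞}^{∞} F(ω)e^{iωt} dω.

F[f₁*f₂](ω) = \frac{2 \pi^{2} \left(9 \left|{\omega}\right| + 2\right) e^{- \frac{11 \left|{\omega}\right|}{2}}}{729}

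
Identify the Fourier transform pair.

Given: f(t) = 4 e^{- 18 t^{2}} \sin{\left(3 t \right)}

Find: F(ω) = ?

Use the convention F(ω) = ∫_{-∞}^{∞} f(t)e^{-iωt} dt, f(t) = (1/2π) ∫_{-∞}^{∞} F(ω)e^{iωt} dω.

F(ω) = \frac{\sqrt{2} i \sqrt{\pi} \left(1 - e^{\frac{\omega}{6}}\right) e^{- \frac{\omega^{2}}{72} - \frac{\omega}{12} - \frac{1}{8}}}{3}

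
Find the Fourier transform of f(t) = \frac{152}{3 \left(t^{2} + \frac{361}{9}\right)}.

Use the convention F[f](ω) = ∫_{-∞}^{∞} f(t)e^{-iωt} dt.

F(ω) = 8 \pi e^{- \frac{19 \left|{\omega}\right|}{3}}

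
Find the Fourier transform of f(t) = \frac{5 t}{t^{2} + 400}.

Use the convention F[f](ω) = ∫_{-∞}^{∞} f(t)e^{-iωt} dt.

F(ω) = - 5 i \pi e^{- 20 \left|{\omega}\right|} \operatorname{sign}{\left(\omega \right)}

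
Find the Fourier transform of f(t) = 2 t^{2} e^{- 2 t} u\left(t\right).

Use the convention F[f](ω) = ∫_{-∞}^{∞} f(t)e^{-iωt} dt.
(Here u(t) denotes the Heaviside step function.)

F(ω) = \frac{4}{\left(i \omega + 2\right)^{3}}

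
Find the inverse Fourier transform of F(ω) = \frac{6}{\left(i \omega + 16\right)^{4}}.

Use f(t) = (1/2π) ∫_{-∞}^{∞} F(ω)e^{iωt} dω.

f(t) = t^{3} e^{- 16 t} u\left(t\right)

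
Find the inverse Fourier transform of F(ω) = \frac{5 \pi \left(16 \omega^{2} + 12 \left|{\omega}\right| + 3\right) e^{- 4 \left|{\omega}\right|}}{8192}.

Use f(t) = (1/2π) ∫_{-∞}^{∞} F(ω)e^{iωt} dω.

f(t) = \frac{5}{\left(t^{2} + 16\right)^{3}}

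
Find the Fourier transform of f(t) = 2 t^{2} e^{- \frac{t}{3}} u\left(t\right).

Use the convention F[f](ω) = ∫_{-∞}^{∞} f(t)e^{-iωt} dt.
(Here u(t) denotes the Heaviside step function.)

F(ω) = \frac{108}{\left(3 i \omega + 1\right)^{3}}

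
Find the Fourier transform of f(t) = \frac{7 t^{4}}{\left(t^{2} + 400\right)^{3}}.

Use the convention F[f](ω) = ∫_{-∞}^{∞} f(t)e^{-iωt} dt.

F(ω) = \frac{7 \pi \left(400 \omega^{2} - 100 \left|{\omega}\right| + 3\right) e^{- 20 \left|{\omega}\right|}}{160}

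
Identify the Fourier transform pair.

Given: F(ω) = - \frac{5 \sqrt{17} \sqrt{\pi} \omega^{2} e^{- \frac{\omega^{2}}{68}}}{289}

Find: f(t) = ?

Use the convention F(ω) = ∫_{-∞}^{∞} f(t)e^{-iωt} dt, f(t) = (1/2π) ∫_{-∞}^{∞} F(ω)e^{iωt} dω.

f(t) = 5 \left(68 t^{2} - 2\right) e^{- 17 t^{2}}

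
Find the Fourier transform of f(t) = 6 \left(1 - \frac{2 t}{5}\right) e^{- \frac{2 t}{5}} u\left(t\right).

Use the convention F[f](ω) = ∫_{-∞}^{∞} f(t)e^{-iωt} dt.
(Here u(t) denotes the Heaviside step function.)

F(ω) = \frac{150 i \omega}{- 25 \omega^{2} + 20 i \omega + 4}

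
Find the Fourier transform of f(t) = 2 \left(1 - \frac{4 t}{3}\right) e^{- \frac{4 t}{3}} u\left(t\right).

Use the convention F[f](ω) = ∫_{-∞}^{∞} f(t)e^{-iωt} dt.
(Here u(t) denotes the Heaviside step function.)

F(ω) = \frac{18 i \omega}{- 9 \omega^{2} + 24 i \omega + 16}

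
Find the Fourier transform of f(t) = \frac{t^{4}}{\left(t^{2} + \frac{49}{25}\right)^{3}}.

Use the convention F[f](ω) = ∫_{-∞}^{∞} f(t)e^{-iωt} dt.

F(ω) = \frac{\pi \left(49 \omega^{2} - 175 \left|{\omega}\right| + 75\right) e^{- \frac{7 \left|{\omega}\right|}{5}}}{280}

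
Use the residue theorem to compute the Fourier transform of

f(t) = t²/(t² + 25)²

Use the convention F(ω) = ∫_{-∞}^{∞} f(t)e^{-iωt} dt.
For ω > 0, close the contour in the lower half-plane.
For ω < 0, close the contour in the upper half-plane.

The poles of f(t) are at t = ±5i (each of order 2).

Let g(z) = f(z)e^{-iωz}; for large |z| the factor e^{-iωz} decays in the lower half-plane when ω > 0 and in the upper half-plane when ω < 0.

Case ω > 0 (lower half-plane, clockwise contour ⇒ F(ω) = -2πi·ΣRes):
  Res_{z = - 5 i} g(z) = \frac{i \left(1 - 5 \omega\right) e^{- 5 \omega}}{20} (pole of order 2)
  F(ω) = -2πi·ΣRes = \frac{\pi \left(1 - 5 \omega\right) e^{- 5 \omega}}{10}

Case ω < 0 (upper half-plane, counterclockwise contour ⇒ F(ω) = +2πi·ΣRes):
  Res_{z = 5 i} g(z) = \frac{i \left(- 5 \omega - 1\right) e^{5 \omega}}{20} (pole of order 2)
  F(ω) = 2πi·ΣRes = \frac{\pi \left(5 \omega + 1\right) e^{5 \omega}}{10}

Both cases combine into a single formula in |ω|:

F(ω) = \frac{\pi \left(1 - 5 \left|{\omega}\right|\right) e^{- 5 \left|{\omega}\right|}}{10}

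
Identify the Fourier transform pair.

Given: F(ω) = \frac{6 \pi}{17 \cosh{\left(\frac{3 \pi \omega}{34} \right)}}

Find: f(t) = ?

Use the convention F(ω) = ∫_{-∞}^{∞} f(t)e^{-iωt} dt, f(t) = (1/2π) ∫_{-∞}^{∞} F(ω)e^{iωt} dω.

f(t) = \frac{4}{e^{\frac{17 t}{3}} + e^{- \frac{17 t}{3}}}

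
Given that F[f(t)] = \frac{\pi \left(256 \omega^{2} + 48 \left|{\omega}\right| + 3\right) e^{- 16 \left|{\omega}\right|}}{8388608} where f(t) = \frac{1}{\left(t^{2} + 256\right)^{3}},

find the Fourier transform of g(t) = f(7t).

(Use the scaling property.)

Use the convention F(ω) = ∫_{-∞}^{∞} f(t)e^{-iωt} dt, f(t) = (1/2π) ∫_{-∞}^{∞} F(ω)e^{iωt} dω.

F[g](ω) = \frac{\pi \left(256 \omega^{2} + 336 \left|{\omega}\right| + 147\right) e^{- \frac{16 \left|{\omega}\right|}{7}}}{2877292544}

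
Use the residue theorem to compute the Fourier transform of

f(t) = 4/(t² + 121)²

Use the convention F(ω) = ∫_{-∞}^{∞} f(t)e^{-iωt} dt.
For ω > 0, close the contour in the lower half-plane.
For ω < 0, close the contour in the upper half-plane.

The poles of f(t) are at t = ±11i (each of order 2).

Let g(z) = f(z)e^{-iωz}; for large |z| the factor e^{-iωz} decays in the lower half-plane when ω > 0 and in the upper half-plane when ω < 0.

Case ω > 0 (lower half-plane, clockwise contour ⇒ F(ω) = -2πi·ΣRes):
  Res_{z = - 11 i} g(z) = \frac{i \left(11 \omega + 1\right) e^{- 11 \omega}}{1331} (pole of order 2)
  F(ω) = -2πi·ΣRes = \frac{2 \pi \left(11 \omega + 1\right) e^{- 11 \omega}}{1331}

Case ω < 0 (upper half-plane, counterclockwise contour ⇒ F(ω) = +2πi·ΣRes):
  Res_{z = 11 i} g(z) = \frac{i \left(11 \omega - 1\right) e^{11 \omega}}{1331} (pole of order 2)
  F(ω) = 2πi·ΣRes = \frac{2 \pi \left(1 - 11 \omega\right) e^{11 \omega}}{1331}

Both cases combine into a single formula in |ω|:

F(ω) = \frac{2 \pi \left(11 \left|{\omega}\right| + 1\right) e^{- 11 \left|{\omega}\right|}}{1331}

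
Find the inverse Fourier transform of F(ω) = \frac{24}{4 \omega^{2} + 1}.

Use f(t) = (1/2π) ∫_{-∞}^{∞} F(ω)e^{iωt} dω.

f(t) = 6 e^{- \frac{\left|{t}\right|}{2}}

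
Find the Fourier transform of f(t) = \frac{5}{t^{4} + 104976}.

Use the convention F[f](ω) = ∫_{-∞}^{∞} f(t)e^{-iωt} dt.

F(ω) = \frac{5 \pi e^{- 9 \sqrt{2} \left|{\omega}\right|} \sin{\left(9 \sqrt{2} \left|{\omega}\right| + \frac{\pi}{4} \right)}}{5832}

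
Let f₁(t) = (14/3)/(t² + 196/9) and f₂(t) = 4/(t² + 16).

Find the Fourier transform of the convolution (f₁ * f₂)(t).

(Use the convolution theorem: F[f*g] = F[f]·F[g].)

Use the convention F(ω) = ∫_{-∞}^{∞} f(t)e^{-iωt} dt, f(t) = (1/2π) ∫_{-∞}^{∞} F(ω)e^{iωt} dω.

F[f₁*f₂](ω) = \pi^{2} e^{- \frac{26 \left|{\omega}\right|}{3}}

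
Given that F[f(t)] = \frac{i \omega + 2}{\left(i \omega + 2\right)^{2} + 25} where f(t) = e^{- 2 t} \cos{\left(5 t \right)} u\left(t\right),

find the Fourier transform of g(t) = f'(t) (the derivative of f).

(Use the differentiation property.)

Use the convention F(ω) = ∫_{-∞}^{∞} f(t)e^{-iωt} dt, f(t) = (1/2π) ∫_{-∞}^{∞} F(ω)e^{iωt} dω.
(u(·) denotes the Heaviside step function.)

F[g](ω) = \frac{i \omega \left(i \omega + 2\right)}{\left(i \omega + 2\right)^{2} + 25}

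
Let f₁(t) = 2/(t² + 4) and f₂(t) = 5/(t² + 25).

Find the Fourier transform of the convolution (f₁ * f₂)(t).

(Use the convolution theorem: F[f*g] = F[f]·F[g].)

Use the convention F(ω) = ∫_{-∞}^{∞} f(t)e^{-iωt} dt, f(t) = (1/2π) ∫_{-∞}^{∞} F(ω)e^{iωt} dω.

F[f₁*f₂](ω) = \pi^{2} e^{- 7 \left|{\omega}\right|}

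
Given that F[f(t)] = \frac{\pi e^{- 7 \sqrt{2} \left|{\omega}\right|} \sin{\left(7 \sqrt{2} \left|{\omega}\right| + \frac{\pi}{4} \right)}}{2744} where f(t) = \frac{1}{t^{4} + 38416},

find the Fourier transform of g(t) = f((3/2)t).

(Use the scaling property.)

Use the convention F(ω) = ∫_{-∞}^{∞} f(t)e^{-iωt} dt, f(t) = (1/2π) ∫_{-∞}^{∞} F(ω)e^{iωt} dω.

F[g](ω) = \frac{\pi e^{- \frac{14 \sqrt{2} \left|{\omega}\right|}{3}} \sin{\left(\frac{14 \sqrt{2} \left|{\omega}\right|}{3} + \frac{\pi}{4} \right)}}{4116}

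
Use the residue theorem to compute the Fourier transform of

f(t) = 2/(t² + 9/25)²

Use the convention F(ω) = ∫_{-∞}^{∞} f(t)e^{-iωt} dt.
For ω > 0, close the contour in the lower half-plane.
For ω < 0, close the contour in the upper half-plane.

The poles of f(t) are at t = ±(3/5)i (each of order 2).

Let g(z) = f(z)e^{-iωz}; for large |z| the factor e^{-iωz} decays in the lower half-plane when ω > 0 and in the upper half-plane when ω < 0.

Case ω > 0 (lower half-plane, clockwise contour ⇒ F(ω) = -2πi·ΣRes):
  Res_{z = - \frac{3 i}{5}} g(z) = \frac{25 i \left(3 \omega + 5\right) e^{- \frac{3 \omega}{5}}}{54} (pole of order 2)
  F(ω) = -2πi·ΣRes = \frac{25 \pi \left(3 \omega + 5\right) e^{- \frac{3 \omega}{5}}}{27}

Case ω < 0 (upper half-plane, counterclockwise contour ⇒ F(ω) = +2πi·ΣRes):
  Res_{z = \frac{3 i}{5}} g(z) = \frac{25 i \left(3 \omega - 5\right) e^{\frac{3 \omega}{5}}}{54} (pole of order 2)
  F(ω) = 2πi·ΣRes = \frac{25 \pi \left(5 - 3 \omega\right) e^{\frac{3 \omega}{5}}}{27}

Both cases combine into a single formula in |ω|:

F(ω) = \frac{25 \pi \left(3 \left|{\omega}\right| + 5\right) e^{- \frac{3 \left|{\omega}\right|}{5}}}{27}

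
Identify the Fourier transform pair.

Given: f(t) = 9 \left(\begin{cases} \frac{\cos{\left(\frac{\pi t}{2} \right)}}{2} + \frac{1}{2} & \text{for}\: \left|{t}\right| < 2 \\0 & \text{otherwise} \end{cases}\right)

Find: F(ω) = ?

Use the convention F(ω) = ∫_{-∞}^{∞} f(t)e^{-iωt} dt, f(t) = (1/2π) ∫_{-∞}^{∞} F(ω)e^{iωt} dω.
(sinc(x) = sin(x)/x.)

F(ω) = - \frac{18 \pi^{2} \operatorname{sinc}{\left(2 \omega \right)}}{4 \omega^{2} - \pi^{2}}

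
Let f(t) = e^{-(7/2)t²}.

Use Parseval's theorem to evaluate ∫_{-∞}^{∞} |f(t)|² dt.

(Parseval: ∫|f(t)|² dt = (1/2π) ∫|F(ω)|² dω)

∫|f(t)|² dt = \frac{\sqrt{7} \sqrt{\pi}}{7}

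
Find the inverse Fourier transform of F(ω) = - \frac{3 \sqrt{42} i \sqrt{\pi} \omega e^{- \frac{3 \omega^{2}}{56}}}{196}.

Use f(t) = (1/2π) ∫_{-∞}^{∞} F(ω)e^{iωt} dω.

f(t) = 2 t e^{- \frac{14 t^{2}}{3}}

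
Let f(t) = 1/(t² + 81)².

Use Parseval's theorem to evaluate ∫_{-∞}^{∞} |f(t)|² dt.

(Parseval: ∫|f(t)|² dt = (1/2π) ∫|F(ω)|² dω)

∫|f(t)|² dt = \frac{5 \pi}{76527504}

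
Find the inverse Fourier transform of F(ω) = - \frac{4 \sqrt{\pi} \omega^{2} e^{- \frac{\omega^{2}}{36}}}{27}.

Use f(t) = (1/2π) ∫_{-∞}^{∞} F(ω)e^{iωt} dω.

f(t) = 4 \left(36 t^{2} - 2\right) e^{- 9 t^{2}}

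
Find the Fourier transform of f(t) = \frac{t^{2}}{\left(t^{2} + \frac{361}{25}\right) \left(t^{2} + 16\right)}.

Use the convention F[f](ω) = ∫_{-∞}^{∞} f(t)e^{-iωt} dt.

F(ω) = \frac{100 \pi e^{- 4 \left|{\omega}\right|}}{39} - \frac{95 \pi e^{- \frac{19 \left|{\omega}\right|}{5}}}{39}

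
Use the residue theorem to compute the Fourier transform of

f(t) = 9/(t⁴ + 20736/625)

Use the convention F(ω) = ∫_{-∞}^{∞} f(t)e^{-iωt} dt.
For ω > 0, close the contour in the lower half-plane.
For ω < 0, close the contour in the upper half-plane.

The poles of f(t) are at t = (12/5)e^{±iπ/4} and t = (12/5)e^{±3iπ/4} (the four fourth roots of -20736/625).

Let g(z) = f(z)e^{-iωz}; for large |z| the factor e^{-iωz} decays in the lower half-plane when ω > 0 and in the upper half-plane when ω < 0.

Case ω > 0 (lower half-plane, clockwise contour ⇒ F(ω) = -2πi·ΣRes):
  Res_{z = - \frac{6 \sqrt{2}}{5} - \frac{6 \sqrt{2} i}{5}} g(z) = \frac{125 \sqrt{2} i \left(1 - i\right) e^{\frac{6 \sqrt{2} \omega \left(-1 + i\right)}{5}}}{1536}
  Res_{z = \frac{6 \sqrt{2}}{5} - \frac{6 \sqrt{2} i}{5}} g(z) = \frac{125 \sqrt{2} i \left(1 + i\right) e^{- \frac{6 \sqrt{2} \omega \left(1 + i\right)}{5}}}{1536}
  F(ω) = -2πi·ΣRes = \frac{125 \sqrt{2} \pi \left(1 - i\right) \left(e^{\frac{12 \sqrt{2} i \omega}{5}} + i\right) e^{- \frac{6 \sqrt{2} \omega \left(1 + i\right)}{5}}}{768} = \frac{125 \pi e^{- \frac{6 \sqrt{2} \omega}{5}} \sin{\left(\frac{6 \sqrt{2} \omega}{5} + \frac{\pi}{4} \right)}}{192}

Case ω < 0 (upper half-plane, counterclockwise contour ⇒ F(ω) = +2πi·ΣRes):
  Res_{z = \frac{6 \sqrt{2}}{5} + \frac{6 \sqrt{2} i}{5}} g(z) = \frac{125 \sqrt{2} i \left(-1 + i\right) e^{\frac{6 \sqrt{2} \omega \left(1 - i\right)}{5}}}{1536}
  Res_{z = - \frac{6 \sqrt{2}}{5} + \frac{6 \sqrt{2} i}{5}} g(z) = \frac{125 \sqrt{2} \left(1 - i\right) e^{\frac{6 \sqrt{2} \omega \left(1 + i\right)}{5}}}{1536}
  F(ω) = 2πi·ΣRes = - \frac{125 \sqrt{2} i \pi \left(i \left(1 - i\right) e^{\frac{6 \sqrt{2} \omega \left(1 - i\right)}{5}} - \left(1 - i\right) e^{\frac{6 \sqrt{2} \omega \left(1 + i\right)}{5}}\right)}{768} = \frac{125 \pi e^{\frac{6 \sqrt{2} \omega}{5}} \cos{\left(\frac{6 \sqrt{2} \omega}{5} + \frac{\pi}{4} \right)}}{192}

Both cases combine into a single formula in |ω|:

F(ω) = \frac{125 \pi e^{- \frac{6 \sqrt{2} \left|{\omega}\right|}{5}} \sin{\left(\frac{6 \sqrt{2} \left|{\omega}\right|}{5} + \frac{\pi}{4} \right)}}{192}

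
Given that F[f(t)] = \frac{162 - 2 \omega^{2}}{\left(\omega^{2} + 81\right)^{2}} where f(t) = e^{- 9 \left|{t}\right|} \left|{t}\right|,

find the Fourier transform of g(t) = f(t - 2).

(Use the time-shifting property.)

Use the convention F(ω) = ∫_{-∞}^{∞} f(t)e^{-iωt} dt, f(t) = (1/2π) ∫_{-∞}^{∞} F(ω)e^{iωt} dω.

F[g](ω) = \frac{2 \left(81 - \omega^{2}\right) e^{- 2 i \omega}}{\left(\omega^{2} + 81\right)^{2}}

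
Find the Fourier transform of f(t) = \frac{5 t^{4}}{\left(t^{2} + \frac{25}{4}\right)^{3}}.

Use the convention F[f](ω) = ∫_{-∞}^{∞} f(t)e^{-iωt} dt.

F(ω) = \frac{\pi \left(25 \omega^{2} - 50 \left|{\omega}\right| + 12\right) e^{- \frac{5 \left|{\omega}\right|}{2}}}{16}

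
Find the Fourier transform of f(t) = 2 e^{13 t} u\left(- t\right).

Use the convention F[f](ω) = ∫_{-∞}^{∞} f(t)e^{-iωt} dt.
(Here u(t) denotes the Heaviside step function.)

F(ω) = - \frac{2}{i \omega - 13}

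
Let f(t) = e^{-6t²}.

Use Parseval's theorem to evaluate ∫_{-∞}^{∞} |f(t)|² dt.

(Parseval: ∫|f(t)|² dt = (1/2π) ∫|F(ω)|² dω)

∫|f(t)|² dt = \frac{\sqrt{3} \sqrt{\pi}}{6}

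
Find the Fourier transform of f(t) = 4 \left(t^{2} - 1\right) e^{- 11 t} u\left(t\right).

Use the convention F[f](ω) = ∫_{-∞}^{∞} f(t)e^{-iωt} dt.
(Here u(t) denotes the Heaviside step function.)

F(ω) = \frac{4 \left(2 i \omega - \left(i \omega + 11\right)^{3} + 22\right)}{\left(i \omega + 11\right)^{4}}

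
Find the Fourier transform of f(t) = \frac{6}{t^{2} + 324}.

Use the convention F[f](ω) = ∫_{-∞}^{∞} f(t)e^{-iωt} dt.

F(ω) = \frac{\pi e^{- 18 \left|{\omega}\right|}}{3}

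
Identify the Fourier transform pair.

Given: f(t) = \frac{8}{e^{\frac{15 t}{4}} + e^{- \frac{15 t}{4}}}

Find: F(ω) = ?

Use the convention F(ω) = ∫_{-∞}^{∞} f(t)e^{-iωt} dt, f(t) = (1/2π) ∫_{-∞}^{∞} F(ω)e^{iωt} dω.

F(ω) = \frac{16 \pi}{15 \cosh{\left(\frac{2 \pi \omega}{15} \right)}}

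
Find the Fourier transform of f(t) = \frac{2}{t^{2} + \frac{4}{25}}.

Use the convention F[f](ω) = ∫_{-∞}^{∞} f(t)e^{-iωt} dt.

F(ω) = 5 \pi e^{- \frac{2 \left|{\omega}\right|}{5}}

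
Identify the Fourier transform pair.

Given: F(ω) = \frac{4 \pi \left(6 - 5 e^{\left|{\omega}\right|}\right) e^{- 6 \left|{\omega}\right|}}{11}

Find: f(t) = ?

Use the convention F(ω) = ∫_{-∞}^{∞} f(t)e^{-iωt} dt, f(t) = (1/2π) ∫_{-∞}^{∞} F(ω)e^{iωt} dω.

f(t) = \frac{4 t^{2}}{\left(t^{2} + 25\right) \left(t^{2} + 36\right)}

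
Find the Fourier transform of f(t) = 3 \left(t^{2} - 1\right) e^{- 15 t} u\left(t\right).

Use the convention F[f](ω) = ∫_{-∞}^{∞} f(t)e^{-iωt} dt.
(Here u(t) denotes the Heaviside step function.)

F(ω) = \frac{3 \left(2 i \omega - \left(i \omega + 15\right)^{3} + 30\right)}{\left(i \omega + 15\right)^{4}}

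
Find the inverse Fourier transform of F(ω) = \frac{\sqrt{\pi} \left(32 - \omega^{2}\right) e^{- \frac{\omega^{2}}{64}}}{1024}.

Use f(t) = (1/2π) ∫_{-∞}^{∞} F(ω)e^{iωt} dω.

f(t) = 4 t^{2} e^{- 16 t^{2}}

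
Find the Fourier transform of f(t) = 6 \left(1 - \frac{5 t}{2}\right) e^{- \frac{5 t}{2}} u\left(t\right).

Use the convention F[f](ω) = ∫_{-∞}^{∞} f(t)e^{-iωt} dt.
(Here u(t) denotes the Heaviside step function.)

F(ω) = \frac{24 i \omega}{- 4 \omega^{2} + 20 i \omega + 25}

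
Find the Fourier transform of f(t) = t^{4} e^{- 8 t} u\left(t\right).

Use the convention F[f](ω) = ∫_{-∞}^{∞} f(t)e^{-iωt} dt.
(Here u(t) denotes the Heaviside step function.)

F(ω) = \frac{24}{\left(i \omega + 8\right)^{5}}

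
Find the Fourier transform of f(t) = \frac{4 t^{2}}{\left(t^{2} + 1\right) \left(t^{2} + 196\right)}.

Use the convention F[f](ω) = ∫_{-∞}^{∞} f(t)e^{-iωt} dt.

F(ω) = \frac{4 \pi \left(14 - e^{13 \left|{\omega}\right|}\right) e^{- 14 \left|{\omega}\right|}}{195}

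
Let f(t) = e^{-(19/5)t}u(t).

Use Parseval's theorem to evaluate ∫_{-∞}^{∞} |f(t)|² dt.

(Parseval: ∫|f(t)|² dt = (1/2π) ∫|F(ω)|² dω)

∫|f(t)|² dt = \frac{5}{38}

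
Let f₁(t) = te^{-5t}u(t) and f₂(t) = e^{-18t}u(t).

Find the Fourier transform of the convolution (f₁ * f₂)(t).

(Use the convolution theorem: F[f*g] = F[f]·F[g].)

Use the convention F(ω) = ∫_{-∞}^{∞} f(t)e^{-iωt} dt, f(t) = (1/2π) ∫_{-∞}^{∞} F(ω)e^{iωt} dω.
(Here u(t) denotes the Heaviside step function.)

F[f₁*f₂](ω) = \frac{1}{\left(i \omega + 5\right)^{2} \left(i \omega + 18\right)}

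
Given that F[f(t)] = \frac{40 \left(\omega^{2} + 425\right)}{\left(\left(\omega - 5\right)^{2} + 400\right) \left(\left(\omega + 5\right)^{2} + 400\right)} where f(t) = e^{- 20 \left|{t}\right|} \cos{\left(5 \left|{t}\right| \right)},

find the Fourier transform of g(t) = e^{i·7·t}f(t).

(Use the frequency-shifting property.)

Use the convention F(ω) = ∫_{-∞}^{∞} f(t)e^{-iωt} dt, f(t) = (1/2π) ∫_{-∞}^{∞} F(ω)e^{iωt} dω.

F[g](ω) = \frac{40 \left(\left(\omega - 7\right)^{2} + 425\right)}{\left(\left(\omega - 12\right)^{2} + 400\right) \left(\left(\omega - 2\right)^{2} + 400\right)}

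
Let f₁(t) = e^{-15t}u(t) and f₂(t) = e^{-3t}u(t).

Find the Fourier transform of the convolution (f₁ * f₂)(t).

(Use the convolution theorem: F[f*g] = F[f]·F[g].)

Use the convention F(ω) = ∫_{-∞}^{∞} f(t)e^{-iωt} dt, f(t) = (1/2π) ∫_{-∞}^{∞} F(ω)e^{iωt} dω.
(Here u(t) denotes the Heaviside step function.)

F[f₁*f₂](ω) = \frac{1}{\left(i \omega + 3\right) \left(i \omega + 15\right)}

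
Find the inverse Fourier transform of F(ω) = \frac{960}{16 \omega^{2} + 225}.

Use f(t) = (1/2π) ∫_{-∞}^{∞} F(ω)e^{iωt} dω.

f(t) = 8 e^{- \frac{15 \left|{t}\right|}{4}}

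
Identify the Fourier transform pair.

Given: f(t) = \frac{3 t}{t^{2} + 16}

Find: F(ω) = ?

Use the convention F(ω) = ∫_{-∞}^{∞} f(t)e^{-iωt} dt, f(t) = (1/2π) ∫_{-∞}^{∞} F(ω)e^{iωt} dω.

F(ω) = - 3 i \pi e^{- 4 \left|{\omega}\right|} \operatorname{sign}{\left(\omega \right)}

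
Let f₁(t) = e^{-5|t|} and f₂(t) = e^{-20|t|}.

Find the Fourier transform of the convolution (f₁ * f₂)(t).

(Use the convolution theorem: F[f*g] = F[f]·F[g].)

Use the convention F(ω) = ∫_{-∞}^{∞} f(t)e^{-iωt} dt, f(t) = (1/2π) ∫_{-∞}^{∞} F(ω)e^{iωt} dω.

F[f₁*f₂](ω) = \frac{400}{\left(\omega^{2} + 25\right) \left(\omega^{2} + 400\right)}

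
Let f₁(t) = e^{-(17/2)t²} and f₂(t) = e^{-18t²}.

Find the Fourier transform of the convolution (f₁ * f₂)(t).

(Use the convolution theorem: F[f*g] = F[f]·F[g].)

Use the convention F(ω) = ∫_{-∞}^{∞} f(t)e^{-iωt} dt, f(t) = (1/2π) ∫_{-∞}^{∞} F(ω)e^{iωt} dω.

F[f₁*f₂](ω) = \frac{\sqrt{17} \pi e^{- \frac{53 \omega^{2}}{1224}}}{51}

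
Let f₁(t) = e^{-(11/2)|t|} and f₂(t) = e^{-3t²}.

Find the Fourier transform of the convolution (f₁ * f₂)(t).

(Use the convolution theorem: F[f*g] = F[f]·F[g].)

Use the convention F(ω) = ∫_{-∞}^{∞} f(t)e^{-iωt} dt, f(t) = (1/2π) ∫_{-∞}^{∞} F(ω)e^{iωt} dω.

F[f₁*f₂](ω) = \frac{44 \sqrt{3} \sqrt{\pi} e^{- \frac{\omega^{2}}{12}}}{3 \left(4 \omega^{2} + 121\right)}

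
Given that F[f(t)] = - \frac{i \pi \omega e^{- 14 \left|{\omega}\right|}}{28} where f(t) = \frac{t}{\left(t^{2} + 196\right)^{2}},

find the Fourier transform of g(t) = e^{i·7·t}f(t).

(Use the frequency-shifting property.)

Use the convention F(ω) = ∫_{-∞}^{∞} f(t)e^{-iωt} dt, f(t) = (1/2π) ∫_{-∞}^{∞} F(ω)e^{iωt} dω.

F[g](ω) = \frac{i \pi \left(7 - \omega\right) e^{- 14 \left|{\omega - 7}\right|}}{28}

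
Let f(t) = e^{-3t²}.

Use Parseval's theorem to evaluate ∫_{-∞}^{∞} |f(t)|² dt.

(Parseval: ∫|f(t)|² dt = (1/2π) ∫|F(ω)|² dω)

∫|f(t)|² dt = \frac{\sqrt{6} \sqrt{\pi}}{6}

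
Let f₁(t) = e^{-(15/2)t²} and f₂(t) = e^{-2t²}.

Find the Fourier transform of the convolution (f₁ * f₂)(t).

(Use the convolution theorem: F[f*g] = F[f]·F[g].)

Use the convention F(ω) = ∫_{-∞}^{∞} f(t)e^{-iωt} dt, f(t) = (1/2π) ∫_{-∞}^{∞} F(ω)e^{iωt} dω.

F[f₁*f₂](ω) = \frac{\sqrt{15} \pi e^{- \frac{19 \omega^{2}}{120}}}{15}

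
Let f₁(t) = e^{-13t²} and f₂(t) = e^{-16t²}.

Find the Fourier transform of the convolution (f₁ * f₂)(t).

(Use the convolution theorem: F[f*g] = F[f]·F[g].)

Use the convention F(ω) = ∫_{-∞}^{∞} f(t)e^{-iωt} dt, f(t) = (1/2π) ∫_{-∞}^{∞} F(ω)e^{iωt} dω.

F[f₁*f₂](ω) = \frac{\sqrt{13} \pi e^{- \frac{29 \omega^{2}}{832}}}{52}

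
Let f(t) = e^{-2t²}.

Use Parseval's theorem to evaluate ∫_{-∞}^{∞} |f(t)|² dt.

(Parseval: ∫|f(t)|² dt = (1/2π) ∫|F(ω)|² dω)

∫|f(t)|² dt = \frac{\sqrt{\pi}}{2}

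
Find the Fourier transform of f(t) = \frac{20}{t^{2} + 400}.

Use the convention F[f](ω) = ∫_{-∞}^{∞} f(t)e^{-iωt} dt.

F(ω) = \pi e^{- 20 \left|{\omega}\right|}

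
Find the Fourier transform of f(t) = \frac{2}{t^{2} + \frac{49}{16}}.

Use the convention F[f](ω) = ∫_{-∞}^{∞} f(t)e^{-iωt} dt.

F(ω) = \frac{8 \pi e^{- \frac{7 \left|{\omega}\right|}{4}}}{7}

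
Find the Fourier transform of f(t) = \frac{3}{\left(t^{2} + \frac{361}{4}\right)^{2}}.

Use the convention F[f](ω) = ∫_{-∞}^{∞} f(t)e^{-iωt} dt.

F(ω) = \frac{6 \pi \left(19 \left|{\omega}\right| + 2\right) e^{- \frac{19 \left|{\omega}\right|}{2}}}{6859}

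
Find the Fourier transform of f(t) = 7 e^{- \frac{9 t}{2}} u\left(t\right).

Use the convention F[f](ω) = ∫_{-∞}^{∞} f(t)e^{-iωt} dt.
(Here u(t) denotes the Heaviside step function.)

F(ω) = \frac{14}{2 i \omega + 9}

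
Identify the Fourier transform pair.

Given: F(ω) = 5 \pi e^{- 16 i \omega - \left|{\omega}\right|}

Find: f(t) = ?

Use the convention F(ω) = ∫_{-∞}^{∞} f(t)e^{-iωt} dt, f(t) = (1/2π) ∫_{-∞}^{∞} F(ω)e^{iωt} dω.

f(t) = \frac{5}{\left(t - 16\right)^{2} + 1}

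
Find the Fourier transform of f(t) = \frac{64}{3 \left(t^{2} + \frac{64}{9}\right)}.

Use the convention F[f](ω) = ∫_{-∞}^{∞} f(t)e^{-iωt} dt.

F(ω) = 8 \pi e^{- \frac{8 \left|{\omega}\right|}{3}}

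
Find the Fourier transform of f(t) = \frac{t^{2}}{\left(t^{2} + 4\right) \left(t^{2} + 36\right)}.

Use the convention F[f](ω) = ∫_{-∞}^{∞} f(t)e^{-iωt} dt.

F(ω) = \frac{\pi \left(3 - e^{4 \left|{\omega}\right|}\right) e^{- 6 \left|{\omega}\right|}}{16}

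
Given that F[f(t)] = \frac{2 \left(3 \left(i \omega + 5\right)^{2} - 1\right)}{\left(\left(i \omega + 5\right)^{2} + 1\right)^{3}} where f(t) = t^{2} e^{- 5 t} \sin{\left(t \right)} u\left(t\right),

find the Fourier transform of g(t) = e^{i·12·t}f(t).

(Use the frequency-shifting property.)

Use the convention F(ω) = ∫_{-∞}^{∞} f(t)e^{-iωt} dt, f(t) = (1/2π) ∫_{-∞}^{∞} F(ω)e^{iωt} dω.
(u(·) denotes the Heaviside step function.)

F[g](ω) = \frac{2 \left(3 \left(i \left(\omega - 12\right) + 5\right)^{2} - 1\right)}{\left(\left(i \left(\omega - 12\right) + 5\right)^{2} + 1\right)^{3}}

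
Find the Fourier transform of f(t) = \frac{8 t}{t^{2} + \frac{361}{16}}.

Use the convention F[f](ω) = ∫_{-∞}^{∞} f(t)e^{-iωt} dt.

F(ω) = - 8 i \pi e^{- \frac{19 \left|{\omega}\right|}{4}} \operatorname{sign}{\left(\omega \right)}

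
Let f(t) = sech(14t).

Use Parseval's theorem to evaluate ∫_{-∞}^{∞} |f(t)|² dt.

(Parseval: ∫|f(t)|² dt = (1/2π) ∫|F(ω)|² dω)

∫|f(t)|² dt = \frac{1}{7}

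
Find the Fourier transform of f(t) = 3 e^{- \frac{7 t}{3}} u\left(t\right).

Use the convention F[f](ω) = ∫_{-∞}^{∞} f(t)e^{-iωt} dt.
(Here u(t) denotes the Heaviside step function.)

F(ω) = \frac{9}{3 i \omega + 7}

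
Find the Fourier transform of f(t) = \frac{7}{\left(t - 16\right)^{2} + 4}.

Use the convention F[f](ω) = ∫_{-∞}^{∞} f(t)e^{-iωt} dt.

F(ω) = \frac{7 \pi e^{- 16 i \omega - 2 \left|{\omega}\right|}}{2}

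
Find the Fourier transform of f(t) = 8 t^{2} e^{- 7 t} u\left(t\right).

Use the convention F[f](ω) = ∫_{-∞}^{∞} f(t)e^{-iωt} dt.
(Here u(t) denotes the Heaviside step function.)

F(ω) = \frac{16}{\left(i \omega + 7\right)^{3}}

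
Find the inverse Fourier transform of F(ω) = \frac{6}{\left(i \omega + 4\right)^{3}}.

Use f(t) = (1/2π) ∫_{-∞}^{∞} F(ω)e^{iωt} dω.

f(t) = 3 t^{2} e^{- 4 t} u\left(t\right)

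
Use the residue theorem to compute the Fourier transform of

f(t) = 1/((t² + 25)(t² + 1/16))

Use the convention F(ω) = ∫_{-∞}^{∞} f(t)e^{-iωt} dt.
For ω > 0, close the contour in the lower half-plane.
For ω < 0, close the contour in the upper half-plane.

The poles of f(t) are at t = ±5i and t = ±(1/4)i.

Let g(z) = f(z)e^{-iωz}; for large |z| the factor e^{-iωz} decays in the lower half-plane when ω > 0 and in the upper half-plane when ω < 0.

Case ω > 0 (lower half-plane, clockwise contour ⇒ F(ω) = -2πi·ΣRes):
  Res_{z = - 5 i} g(z) = - \frac{8 i e^{- 5 \omega}}{1995}
  Res_{z = - \frac{i}{4}} g(z) = \frac{32 i e^{- \frac{\omega}{4}}}{399}
  F(ω) = -2πi·ΣRes = - \frac{16 \pi e^{- 5 \omega}}{1995} + \frac{64 \pi e^{- \frac{\omega}{4}}}{399}

Case ω < 0 (upper half-plane, counterclockwise contour ⇒ F(ω) = +2πi·ΣRes):
  Res_{z = 5 i} g(z) = \frac{8 i e^{5 \omega}}{1995}
  Res_{z = \frac{i}{4}} g(z) = - \frac{32 i e^{\frac{\omega}{4}}}{399}
  F(ω) = 2πi·ΣRes = \frac{16 \pi \left(20 e^{\frac{\omega}{4}} - e^{5 \omega}\right)}{1995}

Both cases combine into a single formula in |ω|:

F(ω) = - \frac{16 \pi e^{- 5 \left|{\omega}\right|}}{1995} + \frac{64 \pi e^{- \frac{\left|{\omega}\right|}{4}}}{399}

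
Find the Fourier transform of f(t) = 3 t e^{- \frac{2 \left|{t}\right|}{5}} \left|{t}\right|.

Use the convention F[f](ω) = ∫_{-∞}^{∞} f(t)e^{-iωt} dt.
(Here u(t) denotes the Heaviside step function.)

F(ω) = \frac{7500 i \omega \left(25 \omega^{2} - 12\right)}{\left(25 \omega^{2} + 4\right)^{3}}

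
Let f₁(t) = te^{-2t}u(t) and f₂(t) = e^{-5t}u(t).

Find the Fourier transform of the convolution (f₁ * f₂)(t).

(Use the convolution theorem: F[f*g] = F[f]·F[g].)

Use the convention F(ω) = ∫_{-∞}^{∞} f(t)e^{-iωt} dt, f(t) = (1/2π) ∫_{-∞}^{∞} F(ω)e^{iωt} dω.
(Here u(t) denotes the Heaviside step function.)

F[f₁*f₂](ω) = \frac{1}{\left(i \omega + 2\right)^{2} \left(i \omega + 5\right)}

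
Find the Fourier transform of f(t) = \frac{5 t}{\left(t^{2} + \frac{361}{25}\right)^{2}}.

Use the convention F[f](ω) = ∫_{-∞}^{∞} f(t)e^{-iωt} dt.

F(ω) = - \frac{25 i \pi \omega e^{- \frac{19 \left|{\omega}\right|}{5}}}{38}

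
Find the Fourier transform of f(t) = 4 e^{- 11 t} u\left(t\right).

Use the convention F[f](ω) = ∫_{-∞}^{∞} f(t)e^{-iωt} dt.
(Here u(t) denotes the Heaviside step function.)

F(ω) = \frac{4}{i \omega + 11}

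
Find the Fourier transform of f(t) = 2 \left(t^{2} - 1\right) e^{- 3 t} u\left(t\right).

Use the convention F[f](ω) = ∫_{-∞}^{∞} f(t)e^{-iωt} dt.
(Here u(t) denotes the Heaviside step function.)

F(ω) = \frac{2 \left(2 i \omega - \left(i \omega + 3\right)^{3} + 6\right)}{\left(i \omega + 3\right)^{4}}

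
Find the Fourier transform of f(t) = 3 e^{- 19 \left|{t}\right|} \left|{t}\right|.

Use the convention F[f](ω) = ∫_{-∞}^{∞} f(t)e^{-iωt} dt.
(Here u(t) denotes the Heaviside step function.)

F(ω) = \frac{6 \left(361 - \omega^{2}\right)}{\left(\omega^{2} + 361\right)^{2}}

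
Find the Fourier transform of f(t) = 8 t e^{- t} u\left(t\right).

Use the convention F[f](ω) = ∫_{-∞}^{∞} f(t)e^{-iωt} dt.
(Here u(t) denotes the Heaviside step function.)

F(ω) = \frac{8}{\left(i \omega + 1\right)^{2}}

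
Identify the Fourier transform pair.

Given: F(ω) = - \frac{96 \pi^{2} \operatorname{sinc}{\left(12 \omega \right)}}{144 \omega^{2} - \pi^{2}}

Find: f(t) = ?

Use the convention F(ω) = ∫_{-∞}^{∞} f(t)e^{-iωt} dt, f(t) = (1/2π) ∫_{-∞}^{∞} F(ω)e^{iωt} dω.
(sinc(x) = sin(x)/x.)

f(t) = 8 \left(\begin{cases} \frac{\cos{\left(\frac{\pi t}{12} \right)}}{2} + \frac{1}{2} & \text{for}\: \left|{t}\right| < 12 \\0 & \text{otherwise} \end{cases}\right)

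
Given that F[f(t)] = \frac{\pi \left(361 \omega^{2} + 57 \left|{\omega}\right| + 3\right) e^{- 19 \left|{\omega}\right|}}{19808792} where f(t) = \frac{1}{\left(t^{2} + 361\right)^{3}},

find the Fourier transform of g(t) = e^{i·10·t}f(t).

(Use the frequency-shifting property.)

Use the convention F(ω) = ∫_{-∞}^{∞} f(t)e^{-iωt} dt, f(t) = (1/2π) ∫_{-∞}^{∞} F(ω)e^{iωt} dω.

F[g](ω) = \frac{\pi \left(361 \left(\omega - 10\right)^{2} + 57 \left|{\omega - 10}\right| + 3\right) e^{- 19 \left|{\omega - 10}\right|}}{19808792}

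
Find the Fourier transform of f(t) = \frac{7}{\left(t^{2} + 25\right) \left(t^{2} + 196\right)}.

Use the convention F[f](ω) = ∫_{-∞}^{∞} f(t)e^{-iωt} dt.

F(ω) = \frac{\pi \left(14 e^{9 \left|{\omega}\right|} - 5\right) e^{- 14 \left|{\omega}\right|}}{1710}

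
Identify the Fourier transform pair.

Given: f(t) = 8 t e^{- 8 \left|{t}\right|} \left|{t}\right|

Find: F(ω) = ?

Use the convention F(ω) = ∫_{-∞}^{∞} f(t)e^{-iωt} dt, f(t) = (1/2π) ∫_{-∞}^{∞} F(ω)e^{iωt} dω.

F(ω) = \frac{32 i \omega \left(\omega^{2} - 192\right)}{\left(\omega^{2} + 64\right)^{3}}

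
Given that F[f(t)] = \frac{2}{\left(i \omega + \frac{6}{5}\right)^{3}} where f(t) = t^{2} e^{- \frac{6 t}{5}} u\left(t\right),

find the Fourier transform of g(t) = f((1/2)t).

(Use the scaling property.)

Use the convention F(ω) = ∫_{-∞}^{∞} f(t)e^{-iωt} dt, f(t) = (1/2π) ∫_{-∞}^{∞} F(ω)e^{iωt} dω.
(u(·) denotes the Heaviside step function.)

F[g](ω) = \frac{125}{2 \left(5 i \omega + 3\right)^{3}}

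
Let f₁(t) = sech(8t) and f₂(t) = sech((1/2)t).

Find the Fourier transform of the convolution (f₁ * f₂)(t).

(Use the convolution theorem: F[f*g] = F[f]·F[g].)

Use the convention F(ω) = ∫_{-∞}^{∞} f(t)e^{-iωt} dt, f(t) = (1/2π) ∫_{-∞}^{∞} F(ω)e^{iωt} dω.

F[f₁*f₂](ω) = \frac{\pi^{2}}{4 \cosh{\left(\frac{\pi \omega}{16} \right)} \cosh{\left(\pi \omega \right)}}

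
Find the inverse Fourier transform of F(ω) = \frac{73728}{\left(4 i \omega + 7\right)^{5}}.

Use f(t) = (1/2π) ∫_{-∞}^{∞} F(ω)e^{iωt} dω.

f(t) = 3 t^{4} e^{- \frac{7 t}{4}} u\left(t\right)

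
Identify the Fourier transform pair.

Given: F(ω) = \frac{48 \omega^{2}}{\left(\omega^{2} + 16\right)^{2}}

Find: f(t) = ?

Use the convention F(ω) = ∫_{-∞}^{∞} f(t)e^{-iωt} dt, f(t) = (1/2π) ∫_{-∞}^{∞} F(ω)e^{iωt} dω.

f(t) = 3 \left(1 - 4 \left|{t}\right|\right) e^{- 4 \left|{t}\right|}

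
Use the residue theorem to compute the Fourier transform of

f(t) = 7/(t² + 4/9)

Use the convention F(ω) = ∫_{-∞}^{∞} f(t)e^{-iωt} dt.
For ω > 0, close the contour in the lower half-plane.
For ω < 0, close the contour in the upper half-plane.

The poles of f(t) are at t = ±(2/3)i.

Let g(z) = f(z)e^{-iωz}; for large |z| the factor e^{-iωz} decays in the lower half-plane when ω > 0 and in the upper half-plane when ω < 0.

Case ω > 0 (lower half-plane, clockwise contour ⇒ F(ω) = -2πi·ΣRes):
  Res_{z = - \frac{2 i}{3}} g(z) = \frac{21 i e^{- \frac{2 \omega}{3}}}{4}
  F(ω) = -2πi·ΣRes = \frac{21 \pi e^{- \frac{2 \omega}{3}}}{2}

Case ω < 0 (upper half-plane, counterclockwise contour ⇒ F(ω) = +2πi·ΣRes):
  Res_{z = \frac{2 i}{3}} g(z) = - \frac{21 i e^{\frac{2 \omega}{3}}}{4}
  F(ω) = 2πi·ΣRes = \frac{21 \pi e^{\frac{2 \omega}{3}}}{2}

Both cases combine into a single formula in |ω|:

F(ω) = \frac{21 \pi e^{- \frac{2 \left|{\omega}\right|}{3}}}{2}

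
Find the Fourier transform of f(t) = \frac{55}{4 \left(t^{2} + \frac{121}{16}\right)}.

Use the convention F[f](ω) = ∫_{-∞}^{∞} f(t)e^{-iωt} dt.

F(ω) = 5 \pi e^{- \frac{11 \left|{\omega}\right|}{4}}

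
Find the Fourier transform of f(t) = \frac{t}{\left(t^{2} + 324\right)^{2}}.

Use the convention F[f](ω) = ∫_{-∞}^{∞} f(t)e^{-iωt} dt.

F(ω) = - \frac{i \pi \omega e^{- 18 \left|{\omega}\right|}}{36}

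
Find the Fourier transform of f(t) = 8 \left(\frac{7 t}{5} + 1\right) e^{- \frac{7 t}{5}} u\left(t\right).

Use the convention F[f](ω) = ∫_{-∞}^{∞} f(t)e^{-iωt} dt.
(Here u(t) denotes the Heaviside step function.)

F(ω) = \frac{40 \left(- 5 i \omega - 14\right)}{25 \omega^{2} - 70 i \omega - 49}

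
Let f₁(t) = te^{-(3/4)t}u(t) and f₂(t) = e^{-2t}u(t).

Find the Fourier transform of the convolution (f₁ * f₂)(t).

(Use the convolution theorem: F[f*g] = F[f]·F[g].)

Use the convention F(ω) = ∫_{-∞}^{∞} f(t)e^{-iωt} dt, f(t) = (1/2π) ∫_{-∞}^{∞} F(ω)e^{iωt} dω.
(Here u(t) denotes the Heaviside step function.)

F[f₁*f₂](ω) = \frac{16}{\left(i \omega + 2\right) \left(4 i \omega + 3\right)^{2}}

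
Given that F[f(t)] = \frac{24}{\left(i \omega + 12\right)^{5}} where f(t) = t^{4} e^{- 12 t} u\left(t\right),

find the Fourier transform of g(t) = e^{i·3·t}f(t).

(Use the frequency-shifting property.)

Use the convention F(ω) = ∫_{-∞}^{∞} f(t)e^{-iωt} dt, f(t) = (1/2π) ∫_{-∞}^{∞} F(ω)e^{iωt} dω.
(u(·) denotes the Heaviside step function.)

F[g](ω) = \frac{24}{\left(i \left(\omega - 3\right) + 12\right)^{5}}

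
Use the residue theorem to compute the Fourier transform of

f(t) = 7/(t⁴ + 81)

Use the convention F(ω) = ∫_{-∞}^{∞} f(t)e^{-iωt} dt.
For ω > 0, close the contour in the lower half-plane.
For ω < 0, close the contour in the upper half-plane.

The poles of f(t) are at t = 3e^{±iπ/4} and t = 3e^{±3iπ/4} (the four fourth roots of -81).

Let g(z) = f(z)e^{-iωz}; for large |z| the factor e^{-iωz} decays in the lower half-plane when ω > 0 and in the upper half-plane when ω < 0.

Case ω > 0 (lower half-plane, clockwise contour ⇒ F(ω) = -2πi·ΣRes):
  Res_{z = - \frac{3 \sqrt{2}}{2} - \frac{3 \sqrt{2} i}{2}} g(z) = \frac{7 \sqrt{2} i \left(1 - i\right) e^{\frac{3 \sqrt{2} \omega \left(-1 + i\right)}{2}}}{216}
  Res_{z = \frac{3 \sqrt{2}}{2} - \frac{3 \sqrt{2} i}{2}} g(z) = \frac{7 \sqrt{2} i \left(1 + i\right) e^{- \frac{3 \sqrt{2} \omega \left(1 + i\right)}{2}}}{216}
  F(ω) = -2πi·ΣRes = \frac{7 \sqrt{2} \pi \left(1 - i\right) \left(e^{3 \sqrt{2} i \omega} + i\right) e^{- \frac{3 \sqrt{2} \omega \left(1 + i\right)}{2}}}{108} = \frac{7 \pi e^{- \frac{3 \sqrt{2} \omega}{2}} \sin{\left(\frac{3 \sqrt{2} \omega}{2} + \frac{\pi}{4} \right)}}{27}

Case ω < 0 (upper half-plane, counterclockwise contour ⇒ F(ω) = +2πi·ΣRes):
  Res_{z = \frac{3 \sqrt{2}}{2} + \frac{3 \sqrt{2} i}{2}} g(z) = \frac{7 \sqrt{2} i \left(-1 + i\right) e^{\frac{3 \sqrt{2} \omega \left(1 - i\right)}{2}}}{216}
  Res_{z = - \frac{3 \sqrt{2}}{2} + \frac{3 \sqrt{2} i}{2}} g(z) = \frac{7 \sqrt{2} \left(1 - i\right) e^{\frac{3 \sqrt{2} \omega \left(1 + i\right)}{2}}}{216}
  F(ω) = 2πi·ΣRes = - \frac{7 \sqrt{2} i \pi \left(i \left(1 - i\right) e^{\frac{3 \sqrt{2} \omega \left(1 - i\right)}{2}} - \left(1 - i\right) e^{\frac{3 \sqrt{2} \omega \left(1 + i\right)}{2}}\right)}{108} = \frac{7 \pi e^{\frac{3 \sqrt{2} \omega}{2}} \cos{\left(\frac{3 \sqrt{2} \omega}{2} + \frac{\pi}{4} \right)}}{27}

Both cases combine into a single formula in |ω|:

F(ω) = \frac{7 \pi e^{- \frac{3 \sqrt{2} \left|{\omega}\right|}{2}} \sin{\left(\frac{3 \sqrt{2} \left|{\omega}\right|}{2} + \frac{\pi}{4} \right)}}{27}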